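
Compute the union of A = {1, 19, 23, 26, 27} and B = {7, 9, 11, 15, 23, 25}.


A ∪ B = all elements in A or B (or both)
A = {1, 19, 23, 26, 27}
B = {7, 9, 11, 15, 23, 25}
A ∪ B = {1, 7, 9, 11, 15, 19, 23, 25, 26, 27}

A ∪ B = {1, 7, 9, 11, 15, 19, 23, 25, 26, 27}


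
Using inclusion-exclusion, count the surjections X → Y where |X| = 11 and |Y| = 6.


n = |X| = 11, k = |Y| = 6. Surjections via inclusion-exclusion:
S(n,k) = Σ(-1)^i × C(k,i) × (k-i)^n, i=0 to k
i=0: (-1)^0×C(6,0)×6^11 = 362797056
i=1: (-1)^1×C(6,1)×5^11 = -292968750
i=2: (-1)^2×C(6,2)×4^11 = 62914560
i=3: (-1)^3×C(6,3)×3^11 = -3542940
i=4: (-1)^4×C(6,4)×2^11 = 30720
i=5: (-1)^5×C(6,5)×1^11 = -6
i=6: (-1)^6×C(6,6)×0^11 = 0
Total = 129230640

Number of surjections = 129230640


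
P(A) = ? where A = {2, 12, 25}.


|A| = 3, so |P(A)| = 2^3 = 8
Enumerate subsets by cardinality (0 to 3):
∅, {2}, {12}, {25}, {2, 12}, {2, 25}, {12, 25}, {2, 12, 25}

P(A) has 8 subsets: ∅, {2}, {12}, {25}, {2, 12}, {2, 25}, {12, 25}, {2, 12, 25}


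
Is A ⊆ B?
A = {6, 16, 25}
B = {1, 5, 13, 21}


A ⊆ B means every element of A is in B.
Elements in A not in B: {6, 16, 25}
So A ⊄ B.

No, A ⊄ B


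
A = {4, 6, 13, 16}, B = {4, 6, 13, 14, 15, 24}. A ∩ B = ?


A ∩ B = elements in both A and B
A = {4, 6, 13, 16}
B = {4, 6, 13, 14, 15, 24}
A ∩ B = {4, 6, 13}

A ∩ B = {4, 6, 13}


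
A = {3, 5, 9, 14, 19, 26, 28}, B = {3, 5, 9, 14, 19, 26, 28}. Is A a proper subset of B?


A ⊂ B requires: A ⊆ B AND A ≠ B.
A ⊆ B? Yes
A = B? Yes
A = B, so A is not a PROPER subset.

No, A is not a proper subset of B


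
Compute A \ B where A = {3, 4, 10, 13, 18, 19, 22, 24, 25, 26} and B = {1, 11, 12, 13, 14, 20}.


A \ B = elements in A but not in B
A = {3, 4, 10, 13, 18, 19, 22, 24, 25, 26}
B = {1, 11, 12, 13, 14, 20}
Remove from A any elements in B
A \ B = {3, 4, 10, 18, 19, 22, 24, 25, 26}

A \ B = {3, 4, 10, 18, 19, 22, 24, 25, 26}


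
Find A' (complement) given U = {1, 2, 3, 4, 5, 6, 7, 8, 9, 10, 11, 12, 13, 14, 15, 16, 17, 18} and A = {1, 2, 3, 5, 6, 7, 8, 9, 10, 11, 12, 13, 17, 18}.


Aᶜ = U \ A = elements in U but not in A
U = {1, 2, 3, 4, 5, 6, 7, 8, 9, 10, 11, 12, 13, 14, 15, 16, 17, 18}
A = {1, 2, 3, 5, 6, 7, 8, 9, 10, 11, 12, 13, 17, 18}
Aᶜ = {4, 14, 15, 16}

Aᶜ = {4, 14, 15, 16}


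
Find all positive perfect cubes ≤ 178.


Checking each candidate:
Condition: positive perfect cubes ≤ 178
Result = {1, 8, 27, 64, 125}

{1, 8, 27, 64, 125}


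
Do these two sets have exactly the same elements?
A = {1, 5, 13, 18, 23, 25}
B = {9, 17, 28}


Two sets are equal iff they have exactly the same elements.
A = {1, 5, 13, 18, 23, 25}
B = {9, 17, 28}
Differences: {1, 5, 9, 13, 17, 18, 23, 25, 28}
A ≠ B

No, A ≠ B


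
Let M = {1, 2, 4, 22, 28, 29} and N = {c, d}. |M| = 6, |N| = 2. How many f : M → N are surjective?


n = |M| = 6, k = |N| = 2. Surjections via inclusion-exclusion:
S(n,k) = Σ(-1)^i × C(k,i) × (k-i)^n, i=0 to k
i=0: (-1)^0×C(2,0)×2^6 = 64
i=1: (-1)^1×C(2,1)×1^6 = -2
i=2: (-1)^2×C(2,2)×0^6 = 0
Total = 62

Number of surjections = 62


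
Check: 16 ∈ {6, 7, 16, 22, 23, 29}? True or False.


A = {6, 7, 16, 22, 23, 29}
Checking if 16 is in A
16 is in A → True

16 ∈ A


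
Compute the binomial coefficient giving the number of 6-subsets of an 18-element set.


C(n,k) = n! / (k!(n-k)!)
C(18,6) = 18! / (6!12!)
= 18564

C(18,6) = 18564


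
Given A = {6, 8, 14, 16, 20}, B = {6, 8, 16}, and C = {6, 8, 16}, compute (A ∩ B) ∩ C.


A ∩ B = {6, 8, 16}
(A ∩ B) ∩ C = {6, 8, 16}

A ∩ B ∩ C = {6, 8, 16}


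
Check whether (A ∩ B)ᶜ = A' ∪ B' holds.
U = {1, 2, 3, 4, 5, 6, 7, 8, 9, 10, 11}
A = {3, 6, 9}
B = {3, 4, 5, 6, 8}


LHS: A ∩ B = {3, 6}
(A ∩ B)' = U \ (A ∩ B) = {1, 2, 4, 5, 7, 8, 9, 10, 11}
A' = {1, 2, 4, 5, 7, 8, 10, 11}, B' = {1, 2, 7, 9, 10, 11}
Claimed RHS: A' ∪ B' = {1, 2, 4, 5, 7, 8, 9, 10, 11}
Identity is VALID: LHS = RHS = {1, 2, 4, 5, 7, 8, 9, 10, 11} ✓

Identity is valid. (A ∩ B)' = A' ∪ B' = {1, 2, 4, 5, 7, 8, 9, 10, 11}


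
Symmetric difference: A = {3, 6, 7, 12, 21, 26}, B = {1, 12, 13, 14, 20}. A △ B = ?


A △ B = (A \ B) ∪ (B \ A) = elements in exactly one of A or B
A \ B = {3, 6, 7, 21, 26}
B \ A = {1, 13, 14, 20}
A △ B = {1, 3, 6, 7, 13, 14, 20, 21, 26}

A △ B = {1, 3, 6, 7, 13, 14, 20, 21, 26}


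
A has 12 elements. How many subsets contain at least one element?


Total subsets = 2^n = 2^12 = 4096
Non-empty subsets exclude the empty set: 2^n - 1
= 4096 - 1
= 4095

Number of non-empty subsets = 4095


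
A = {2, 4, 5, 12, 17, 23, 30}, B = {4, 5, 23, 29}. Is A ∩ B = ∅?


Disjoint means A ∩ B = ∅.
A ∩ B = {4, 5, 23}
A ∩ B ≠ ∅, so A and B are NOT disjoint.

No, A and B are not disjoint (A ∩ B = {4, 5, 23})


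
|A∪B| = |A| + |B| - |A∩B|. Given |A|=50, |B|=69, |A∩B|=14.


|A ∪ B| = |A| + |B| - |A ∩ B|
= 50 + 69 - 14
= 105

|A ∪ B| = 105


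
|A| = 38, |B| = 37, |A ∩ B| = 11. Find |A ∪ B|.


|A ∪ B| = |A| + |B| - |A ∩ B|
= 38 + 37 - 11
= 64

|A ∪ B| = 64


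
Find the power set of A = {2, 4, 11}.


|A| = 3, so |P(A)| = 2^3 = 8
Enumerate subsets by cardinality (0 to 3):
∅, {2}, {4}, {11}, {2, 4}, {2, 11}, {4, 11}, {2, 4, 11}

P(A) has 8 subsets: ∅, {2}, {4}, {11}, {2, 4}, {2, 11}, {4, 11}, {2, 4, 11}


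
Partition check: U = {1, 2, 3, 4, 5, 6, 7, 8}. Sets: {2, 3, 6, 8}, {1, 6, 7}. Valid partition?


A partition requires: (1) non-empty parts, (2) pairwise disjoint, (3) union = U
Parts: {2, 3, 6, 8}, {1, 6, 7}
Union of parts: {1, 2, 3, 6, 7, 8}
U = {1, 2, 3, 4, 5, 6, 7, 8}
All non-empty? True
Pairwise disjoint? False
Covers U? False

No, not a valid partition


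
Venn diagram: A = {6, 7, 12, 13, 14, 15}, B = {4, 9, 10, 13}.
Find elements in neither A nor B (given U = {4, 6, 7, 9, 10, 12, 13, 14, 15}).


A = {6, 7, 12, 13, 14, 15}
B = {4, 9, 10, 13}
Region: in neither A nor B (given U = {4, 6, 7, 9, 10, 12, 13, 14, 15})
Elements: ∅

Elements in neither A nor B (given U = {4, 6, 7, 9, 10, 12, 13, 14, 15}): ∅


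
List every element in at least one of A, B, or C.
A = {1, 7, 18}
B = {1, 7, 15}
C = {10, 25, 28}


A ∪ B = {1, 7, 15, 18}
(A ∪ B) ∪ C = {1, 7, 10, 15, 18, 25, 28}

A ∪ B ∪ C = {1, 7, 10, 15, 18, 25, 28}


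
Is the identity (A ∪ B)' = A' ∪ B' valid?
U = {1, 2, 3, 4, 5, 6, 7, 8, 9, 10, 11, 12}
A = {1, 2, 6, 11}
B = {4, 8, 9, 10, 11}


LHS: A ∪ B = {1, 2, 4, 6, 8, 9, 10, 11}
(A ∪ B)' = U \ (A ∪ B) = {3, 5, 7, 12}
A' = {3, 4, 5, 7, 8, 9, 10, 12}, B' = {1, 2, 3, 5, 6, 7, 12}
Claimed RHS: A' ∪ B' = {1, 2, 3, 4, 5, 6, 7, 8, 9, 10, 12}
Identity is INVALID: LHS = {3, 5, 7, 12} but the RHS claimed here equals {1, 2, 3, 4, 5, 6, 7, 8, 9, 10, 12}. The correct form is (A ∪ B)' = A' ∩ B'.

Identity is invalid: (A ∪ B)' = {3, 5, 7, 12} but A' ∪ B' = {1, 2, 3, 4, 5, 6, 7, 8, 9, 10, 12}. The correct De Morgan law is (A ∪ B)' = A' ∩ B'.


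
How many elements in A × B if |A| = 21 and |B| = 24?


|A × B| = |A| × |B|
= 21 × 24
= 504

|A × B| = 504


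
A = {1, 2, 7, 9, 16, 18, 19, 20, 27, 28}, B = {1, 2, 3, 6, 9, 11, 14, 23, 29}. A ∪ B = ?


A ∪ B = all elements in A or B (or both)
A = {1, 2, 7, 9, 16, 18, 19, 20, 27, 28}
B = {1, 2, 3, 6, 9, 11, 14, 23, 29}
A ∪ B = {1, 2, 3, 6, 7, 9, 11, 14, 16, 18, 19, 20, 23, 27, 28, 29}

A ∪ B = {1, 2, 3, 6, 7, 9, 11, 14, 16, 18, 19, 20, 23, 27, 28, 29}


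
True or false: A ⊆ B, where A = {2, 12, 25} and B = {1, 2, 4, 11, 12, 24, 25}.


A ⊆ B means every element of A is in B.
All elements of A are in B.
So A ⊆ B.

Yes, A ⊆ B


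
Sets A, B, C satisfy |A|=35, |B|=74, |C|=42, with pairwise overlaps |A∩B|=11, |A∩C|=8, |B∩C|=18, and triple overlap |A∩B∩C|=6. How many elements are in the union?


|A∪B∪C| = |A|+|B|+|C| - |A∩B|-|A∩C|-|B∩C| + |A∩B∩C|
= 35+74+42 - 11-8-18 + 6
= 151 - 37 + 6
= 120

|A ∪ B ∪ C| = 120


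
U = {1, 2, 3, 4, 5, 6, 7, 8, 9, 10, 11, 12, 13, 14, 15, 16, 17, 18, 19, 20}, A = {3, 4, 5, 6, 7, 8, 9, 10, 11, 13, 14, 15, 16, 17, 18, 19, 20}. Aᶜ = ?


Aᶜ = U \ A = elements in U but not in A
U = {1, 2, 3, 4, 5, 6, 7, 8, 9, 10, 11, 12, 13, 14, 15, 16, 17, 18, 19, 20}
A = {3, 4, 5, 6, 7, 8, 9, 10, 11, 13, 14, 15, 16, 17, 18, 19, 20}
Aᶜ = {1, 2, 12}

Aᶜ = {1, 2, 12}


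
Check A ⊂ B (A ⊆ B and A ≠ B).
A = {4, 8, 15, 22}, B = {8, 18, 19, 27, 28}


A ⊂ B requires: A ⊆ B AND A ≠ B.
A ⊆ B? No
A ⊄ B, so A is not a proper subset.

No, A is not a proper subset of B


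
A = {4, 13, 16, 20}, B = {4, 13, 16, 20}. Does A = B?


Two sets are equal iff they have exactly the same elements.
A = {4, 13, 16, 20}
B = {4, 13, 16, 20}
Same elements → A = B

Yes, A = B


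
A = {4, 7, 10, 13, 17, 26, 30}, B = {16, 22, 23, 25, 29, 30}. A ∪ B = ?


A ∪ B = all elements in A or B (or both)
A = {4, 7, 10, 13, 17, 26, 30}
B = {16, 22, 23, 25, 29, 30}
A ∪ B = {4, 7, 10, 13, 16, 17, 22, 23, 25, 26, 29, 30}

A ∪ B = {4, 7, 10, 13, 16, 17, 22, 23, 25, 26, 29, 30}


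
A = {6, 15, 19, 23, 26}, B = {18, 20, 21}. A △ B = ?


A △ B = (A \ B) ∪ (B \ A) = elements in exactly one of A or B
A \ B = {6, 15, 19, 23, 26}
B \ A = {18, 20, 21}
A △ B = {6, 15, 18, 19, 20, 21, 23, 26}

A △ B = {6, 15, 18, 19, 20, 21, 23, 26}


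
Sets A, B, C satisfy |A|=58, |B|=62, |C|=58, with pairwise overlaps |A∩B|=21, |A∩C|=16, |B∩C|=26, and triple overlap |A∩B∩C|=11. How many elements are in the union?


|A∪B∪C| = |A|+|B|+|C| - |A∩B|-|A∩C|-|B∩C| + |A∩B∩C|
= 58+62+58 - 21-16-26 + 11
= 178 - 63 + 11
= 126

|A ∪ B ∪ C| = 126


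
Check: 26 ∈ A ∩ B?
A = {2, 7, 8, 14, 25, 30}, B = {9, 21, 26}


A = {2, 7, 8, 14, 25, 30}, B = {9, 21, 26}
A ∩ B = elements in both A and B
A ∩ B = ∅
Checking if 26 ∈ A ∩ B
26 is not in A ∩ B → False

26 ∉ A ∩ B


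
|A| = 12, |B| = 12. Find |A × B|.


|A × B| = |A| × |B|
= 12 × 12
= 144

|A × B| = 144


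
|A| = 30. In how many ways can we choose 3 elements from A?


C(n,k) = n! / (k!(n-k)!)
C(30,3) = 30! / (3!27!)
= 4060

C(30,3) = 4060


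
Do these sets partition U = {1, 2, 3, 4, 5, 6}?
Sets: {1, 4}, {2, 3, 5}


A partition requires: (1) non-empty parts, (2) pairwise disjoint, (3) union = U
Parts: {1, 4}, {2, 3, 5}
Union of parts: {1, 2, 3, 4, 5}
U = {1, 2, 3, 4, 5, 6}
All non-empty? True
Pairwise disjoint? True
Covers U? False

No, not a valid partition


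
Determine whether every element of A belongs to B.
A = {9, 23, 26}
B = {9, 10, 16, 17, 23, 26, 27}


A ⊆ B means every element of A is in B.
All elements of A are in B.
So A ⊆ B.

Yes, A ⊆ B


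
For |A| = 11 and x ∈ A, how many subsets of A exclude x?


Subsets of A avoiding x are subsets of A \ {x}, which has 10 elements.
Count = 2^(n-1) = 2^10
= 1024

Number of subsets avoiding x = 1024


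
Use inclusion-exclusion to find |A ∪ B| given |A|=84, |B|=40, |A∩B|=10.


|A ∪ B| = |A| + |B| - |A ∩ B|
= 84 + 40 - 10
= 114

|A ∪ B| = 114


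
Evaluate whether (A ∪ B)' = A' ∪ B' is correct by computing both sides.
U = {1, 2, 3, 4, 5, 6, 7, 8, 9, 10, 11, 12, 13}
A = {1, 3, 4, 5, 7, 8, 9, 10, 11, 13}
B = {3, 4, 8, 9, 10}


LHS: A ∪ B = {1, 3, 4, 5, 7, 8, 9, 10, 11, 13}
(A ∪ B)' = U \ (A ∪ B) = {2, 6, 12}
A' = {2, 6, 12}, B' = {1, 2, 5, 6, 7, 11, 12, 13}
Claimed RHS: A' ∪ B' = {1, 2, 5, 6, 7, 11, 12, 13}
Identity is INVALID: LHS = {2, 6, 12} but the RHS claimed here equals {1, 2, 5, 6, 7, 11, 12, 13}. The correct form is (A ∪ B)' = A' ∩ B'.

Identity is invalid: (A ∪ B)' = {2, 6, 12} but A' ∪ B' = {1, 2, 5, 6, 7, 11, 12, 13}. The correct De Morgan law is (A ∪ B)' = A' ∩ B'.


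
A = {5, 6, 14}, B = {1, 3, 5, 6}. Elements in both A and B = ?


A = {5, 6, 14}
B = {1, 3, 5, 6}
Region: in both A and B
Elements: {5, 6}

Elements in both A and B: {5, 6}


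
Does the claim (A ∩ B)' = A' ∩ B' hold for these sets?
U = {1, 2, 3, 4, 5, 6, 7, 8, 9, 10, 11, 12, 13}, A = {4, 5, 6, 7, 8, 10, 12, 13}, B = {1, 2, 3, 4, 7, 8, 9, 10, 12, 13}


LHS: A ∩ B = {4, 7, 8, 10, 12, 13}
(A ∩ B)' = U \ (A ∩ B) = {1, 2, 3, 5, 6, 9, 11}
A' = {1, 2, 3, 9, 11}, B' = {5, 6, 11}
Claimed RHS: A' ∩ B' = {11}
Identity is INVALID: LHS = {1, 2, 3, 5, 6, 9, 11} but the RHS claimed here equals {11}. The correct form is (A ∩ B)' = A' ∪ B'.

Identity is invalid: (A ∩ B)' = {1, 2, 3, 5, 6, 9, 11} but A' ∩ B' = {11}. The correct De Morgan law is (A ∩ B)' = A' ∪ B'.


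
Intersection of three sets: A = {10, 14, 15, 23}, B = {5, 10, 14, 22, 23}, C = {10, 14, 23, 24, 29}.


A ∩ B = {10, 14, 23}
(A ∩ B) ∩ C = {10, 14, 23}

A ∩ B ∩ C = {10, 14, 23}


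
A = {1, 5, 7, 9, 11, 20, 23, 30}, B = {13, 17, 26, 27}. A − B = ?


A \ B = elements in A but not in B
A = {1, 5, 7, 9, 11, 20, 23, 30}
B = {13, 17, 26, 27}
Remove from A any elements in B
A \ B = {1, 5, 7, 9, 11, 20, 23, 30}

A \ B = {1, 5, 7, 9, 11, 20, 23, 30}


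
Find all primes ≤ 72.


Checking each candidate:
Condition: primes ≤ 72
Result = {2, 3, 5, 7, 11, 13, 17, 19, 23, 29, 31, 37, 41, 43, 47, 53, 59, 61, 67, 71}

{2, 3, 5, 7, 11, 13, 17, 19, 23, 29, 31, 37, 41, 43, 47, 53, 59, 61, 67, 71}


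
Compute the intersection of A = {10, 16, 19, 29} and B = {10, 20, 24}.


A ∩ B = elements in both A and B
A = {10, 16, 19, 29}
B = {10, 20, 24}
A ∩ B = {10}

A ∩ B = {10}


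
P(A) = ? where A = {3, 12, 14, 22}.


|A| = 4, so |P(A)| = 2^4 = 16
Enumerate subsets by cardinality (0 to 4):
∅, {3}, {12}, {14}, {22}, {3, 12}, {3, 14}, {3, 22}, {12, 14}, {12, 22}, {14, 22}, {3, 12, 14}, {3, 12, 22}, {3, 14, 22}, {12, 14, 22}, {3, 12, 14, 22}

P(A) has 16 subsets: ∅, {3}, {12}, {14}, {22}, {3, 12}, {3, 14}, {3, 22}, {12, 14}, {12, 22}, {14, 22}, {3, 12, 14}, {3, 12, 22}, {3, 14, 22}, {12, 14, 22}, {3, 12, 14, 22}


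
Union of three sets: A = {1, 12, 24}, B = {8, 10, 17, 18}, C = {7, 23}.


A ∪ B = {1, 8, 10, 12, 17, 18, 24}
(A ∪ B) ∪ C = {1, 7, 8, 10, 12, 17, 18, 23, 24}

A ∪ B ∪ C = {1, 7, 8, 10, 12, 17, 18, 23, 24}


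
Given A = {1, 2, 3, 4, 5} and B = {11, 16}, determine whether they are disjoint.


Disjoint means A ∩ B = ∅.
A ∩ B = ∅
A ∩ B = ∅, so A and B are disjoint.

Yes, A and B are disjoint


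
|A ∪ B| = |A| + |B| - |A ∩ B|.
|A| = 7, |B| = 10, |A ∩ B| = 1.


|A ∪ B| = |A| + |B| - |A ∩ B|
= 7 + 10 - 1
= 16

|A ∪ B| = 16


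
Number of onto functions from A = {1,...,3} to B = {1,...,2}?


n = |A| = 3, k = |B| = 2. Surjections via inclusion-exclusion:
S(n,k) = Σ(-1)^i × C(k,i) × (k-i)^n, i=0 to k
i=0: (-1)^0×C(2,0)×2^3 = 8
i=1: (-1)^1×C(2,1)×1^3 = -2
i=2: (-1)^2×C(2,2)×0^3 = 0
Total = 6

Number of surjections = 6


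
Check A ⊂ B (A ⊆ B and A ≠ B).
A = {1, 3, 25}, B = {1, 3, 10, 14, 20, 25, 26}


A ⊂ B requires: A ⊆ B AND A ≠ B.
A ⊆ B? Yes
A = B? No
A ⊂ B: Yes (A is a proper subset of B)

Yes, A ⊂ B


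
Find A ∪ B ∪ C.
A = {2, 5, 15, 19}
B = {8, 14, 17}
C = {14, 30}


A ∪ B = {2, 5, 8, 14, 15, 17, 19}
(A ∪ B) ∪ C = {2, 5, 8, 14, 15, 17, 19, 30}

A ∪ B ∪ C = {2, 5, 8, 14, 15, 17, 19, 30}


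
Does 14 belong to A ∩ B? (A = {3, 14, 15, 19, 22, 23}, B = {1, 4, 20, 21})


A = {3, 14, 15, 19, 22, 23}, B = {1, 4, 20, 21}
A ∩ B = elements in both A and B
A ∩ B = ∅
Checking if 14 ∈ A ∩ B
14 is not in A ∩ B → False

14 ∉ A ∩ B


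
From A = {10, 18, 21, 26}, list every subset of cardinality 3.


|A| = 4, so A has C(4,3) = 4 subsets of size 3.
Enumerate by choosing 3 elements from A at a time:
{10, 18, 21}, {10, 18, 26}, {10, 21, 26}, {18, 21, 26}

3-element subsets (4 total): {10, 18, 21}, {10, 18, 26}, {10, 21, 26}, {18, 21, 26}


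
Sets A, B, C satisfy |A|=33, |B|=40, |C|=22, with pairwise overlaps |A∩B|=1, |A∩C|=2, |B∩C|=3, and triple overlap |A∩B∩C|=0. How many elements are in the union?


|A∪B∪C| = |A|+|B|+|C| - |A∩B|-|A∩C|-|B∩C| + |A∩B∩C|
= 33+40+22 - 1-2-3 + 0
= 95 - 6 + 0
= 89

|A ∪ B ∪ C| = 89


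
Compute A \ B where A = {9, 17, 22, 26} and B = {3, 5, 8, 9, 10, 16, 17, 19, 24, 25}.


A \ B = elements in A but not in B
A = {9, 17, 22, 26}
B = {3, 5, 8, 9, 10, 16, 17, 19, 24, 25}
Remove from A any elements in B
A \ B = {22, 26}

A \ B = {22, 26}


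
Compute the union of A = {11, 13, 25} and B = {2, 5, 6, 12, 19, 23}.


A ∪ B = all elements in A or B (or both)
A = {11, 13, 25}
B = {2, 5, 6, 12, 19, 23}
A ∪ B = {2, 5, 6, 11, 12, 13, 19, 23, 25}

A ∪ B = {2, 5, 6, 11, 12, 13, 19, 23, 25}


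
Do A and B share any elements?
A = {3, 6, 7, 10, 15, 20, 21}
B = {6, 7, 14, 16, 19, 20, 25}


Disjoint means A ∩ B = ∅.
A ∩ B = {6, 7, 20}
A ∩ B ≠ ∅, so A and B are NOT disjoint.

Yes — A and B share the element(s) of A ∩ B = {6, 7, 20}, so they are not disjoint


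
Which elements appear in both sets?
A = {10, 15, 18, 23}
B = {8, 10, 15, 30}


A ∩ B = elements in both A and B
A = {10, 15, 18, 23}
B = {8, 10, 15, 30}
A ∩ B = {10, 15}

A ∩ B = {10, 15}


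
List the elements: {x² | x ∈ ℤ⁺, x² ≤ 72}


Checking each candidate:
Condition: positive perfect squares ≤ 72
Result = {1, 4, 9, 16, 25, 36, 49, 64}

{1, 4, 9, 16, 25, 36, 49, 64}


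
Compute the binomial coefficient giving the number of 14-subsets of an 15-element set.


C(n,k) = n! / (k!(n-k)!)
C(15,14) = 15! / (14!1!)
= 15

C(15,14) = 15


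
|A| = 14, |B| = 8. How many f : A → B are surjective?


n = |A| = 14, k = |B| = 8. Surjections via inclusion-exclusion:
S(n,k) = Σ(-1)^i × C(k,i) × (k-i)^n, i=0 to k
i=0: (-1)^0×C(8,0)×8^14 = 4398046511104
i=1: (-1)^1×C(8,1)×7^14 = -5425784582792
i=2: (-1)^2×C(8,2)×6^14 = 2194196594688
i=3: (-1)^3×C(8,3)×5^14 = -341796875000
i=4: (-1)^4×C(8,4)×4^14 = 18790481920
i=5: (-1)^5×C(8,5)×3^14 = -267846264
i=6: (-1)^6×C(8,6)×2^14 = 458752
i=7: (-1)^7×C(8,7)×1^14 = -8
i=8: (-1)^8×C(8,8)×0^14 = 0
Total = 843184742400

Number of surjections = 843184742400


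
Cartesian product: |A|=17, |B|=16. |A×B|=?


|A × B| = |A| × |B|
= 17 × 16
= 272

|A × B| = 272


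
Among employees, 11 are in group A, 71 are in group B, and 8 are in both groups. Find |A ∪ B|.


|A ∪ B| = |A| + |B| - |A ∩ B|
= 11 + 71 - 8
= 74

|A ∪ B| = 74


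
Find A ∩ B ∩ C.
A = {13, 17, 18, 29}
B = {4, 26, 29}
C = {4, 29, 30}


A ∩ B = {29}
(A ∩ B) ∩ C = {29}

A ∩ B ∩ C = {29}


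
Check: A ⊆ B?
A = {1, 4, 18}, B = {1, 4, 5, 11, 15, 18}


A ⊆ B means every element of A is in B.
All elements of A are in B.
So A ⊆ B.

Yes, A ⊆ B


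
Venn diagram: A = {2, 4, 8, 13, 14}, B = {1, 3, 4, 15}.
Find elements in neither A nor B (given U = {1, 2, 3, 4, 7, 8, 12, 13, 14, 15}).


A = {2, 4, 8, 13, 14}
B = {1, 3, 4, 15}
Region: in neither A nor B (given U = {1, 2, 3, 4, 7, 8, 12, 13, 14, 15})
Elements: {7, 12}

Elements in neither A nor B (given U = {1, 2, 3, 4, 7, 8, 12, 13, 14, 15}): {7, 12}


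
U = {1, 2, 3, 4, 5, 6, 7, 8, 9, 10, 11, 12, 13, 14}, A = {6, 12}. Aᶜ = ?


Aᶜ = U \ A = elements in U but not in A
U = {1, 2, 3, 4, 5, 6, 7, 8, 9, 10, 11, 12, 13, 14}
A = {6, 12}
Aᶜ = {1, 2, 3, 4, 5, 7, 8, 9, 10, 11, 13, 14}

Aᶜ = {1, 2, 3, 4, 5, 7, 8, 9, 10, 11, 13, 14}


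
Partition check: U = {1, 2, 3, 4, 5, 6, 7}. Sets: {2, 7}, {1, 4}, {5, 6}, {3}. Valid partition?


A partition requires: (1) non-empty parts, (2) pairwise disjoint, (3) union = U
Parts: {2, 7}, {1, 4}, {5, 6}, {3}
Union of parts: {1, 2, 3, 4, 5, 6, 7}
U = {1, 2, 3, 4, 5, 6, 7}
All non-empty? True
Pairwise disjoint? True
Covers U? True

Yes, valid partition


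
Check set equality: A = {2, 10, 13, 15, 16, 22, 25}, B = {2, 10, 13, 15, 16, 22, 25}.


Two sets are equal iff they have exactly the same elements.
A = {2, 10, 13, 15, 16, 22, 25}
B = {2, 10, 13, 15, 16, 22, 25}
Same elements → A = B

Yes, A = B


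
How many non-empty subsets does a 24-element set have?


Total subsets = 2^n = 2^24 = 16777216
Non-empty subsets exclude the empty set: 2^n - 1
= 16777216 - 1
= 16777215

Number of non-empty subsets = 16777215


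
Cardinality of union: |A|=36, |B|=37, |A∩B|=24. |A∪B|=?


|A ∪ B| = |A| + |B| - |A ∩ B|
= 36 + 37 - 24
= 49

|A ∪ B| = 49


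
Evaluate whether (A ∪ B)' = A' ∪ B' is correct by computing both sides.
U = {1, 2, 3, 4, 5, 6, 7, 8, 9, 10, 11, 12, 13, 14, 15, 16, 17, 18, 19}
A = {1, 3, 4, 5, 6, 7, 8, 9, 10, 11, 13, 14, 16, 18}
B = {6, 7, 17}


LHS: A ∪ B = {1, 3, 4, 5, 6, 7, 8, 9, 10, 11, 13, 14, 16, 17, 18}
(A ∪ B)' = U \ (A ∪ B) = {2, 12, 15, 19}
A' = {2, 12, 15, 17, 19}, B' = {1, 2, 3, 4, 5, 8, 9, 10, 11, 12, 13, 14, 15, 16, 18, 19}
Claimed RHS: A' ∪ B' = {1, 2, 3, 4, 5, 8, 9, 10, 11, 12, 13, 14, 15, 16, 17, 18, 19}
Identity is INVALID: LHS = {2, 12, 15, 19} but the RHS claimed here equals {1, 2, 3, 4, 5, 8, 9, 10, 11, 12, 13, 14, 15, 16, 17, 18, 19}. The correct form is (A ∪ B)' = A' ∩ B'.

Identity is invalid: (A ∪ B)' = {2, 12, 15, 19} but A' ∪ B' = {1, 2, 3, 4, 5, 8, 9, 10, 11, 12, 13, 14, 15, 16, 17, 18, 19}. The correct De Morgan law is (A ∪ B)' = A' ∩ B'.


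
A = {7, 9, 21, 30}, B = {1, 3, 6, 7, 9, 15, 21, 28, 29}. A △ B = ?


A △ B = (A \ B) ∪ (B \ A) = elements in exactly one of A or B
A \ B = {30}
B \ A = {1, 3, 6, 15, 28, 29}
A △ B = {1, 3, 6, 15, 28, 29, 30}

A △ B = {1, 3, 6, 15, 28, 29, 30}


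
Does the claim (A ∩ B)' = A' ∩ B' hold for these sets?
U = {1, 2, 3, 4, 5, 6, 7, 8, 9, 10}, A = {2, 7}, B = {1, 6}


LHS: A ∩ B = ∅
(A ∩ B)' = U \ (A ∩ B) = {1, 2, 3, 4, 5, 6, 7, 8, 9, 10}
A' = {1, 3, 4, 5, 6, 8, 9, 10}, B' = {2, 3, 4, 5, 7, 8, 9, 10}
Claimed RHS: A' ∩ B' = {3, 4, 5, 8, 9, 10}
Identity is INVALID: LHS = {1, 2, 3, 4, 5, 6, 7, 8, 9, 10} but the RHS claimed here equals {3, 4, 5, 8, 9, 10}. The correct form is (A ∩ B)' = A' ∪ B'.

Identity is invalid: (A ∩ B)' = {1, 2, 3, 4, 5, 6, 7, 8, 9, 10} but A' ∩ B' = {3, 4, 5, 8, 9, 10}. The correct De Morgan law is (A ∩ B)' = A' ∪ B'.


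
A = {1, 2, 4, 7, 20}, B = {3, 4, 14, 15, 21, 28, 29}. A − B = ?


A \ B = elements in A but not in B
A = {1, 2, 4, 7, 20}
B = {3, 4, 14, 15, 21, 28, 29}
Remove from A any elements in B
A \ B = {1, 2, 7, 20}

A \ B = {1, 2, 7, 20}


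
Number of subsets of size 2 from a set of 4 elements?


C(n,k) = n! / (k!(n-k)!)
C(4,2) = 4! / (2!2!)
= 6

C(4,2) = 6


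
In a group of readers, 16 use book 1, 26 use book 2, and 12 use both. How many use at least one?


|A ∪ B| = |A| + |B| - |A ∩ B|
= 16 + 26 - 12
= 30

|A ∪ B| = 30


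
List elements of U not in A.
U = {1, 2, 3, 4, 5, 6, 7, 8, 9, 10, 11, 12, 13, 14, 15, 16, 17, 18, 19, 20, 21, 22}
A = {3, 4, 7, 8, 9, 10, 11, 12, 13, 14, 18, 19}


Aᶜ = U \ A = elements in U but not in A
U = {1, 2, 3, 4, 5, 6, 7, 8, 9, 10, 11, 12, 13, 14, 15, 16, 17, 18, 19, 20, 21, 22}
A = {3, 4, 7, 8, 9, 10, 11, 12, 13, 14, 18, 19}
Aᶜ = {1, 2, 5, 6, 15, 16, 17, 20, 21, 22}

Aᶜ = {1, 2, 5, 6, 15, 16, 17, 20, 21, 22}


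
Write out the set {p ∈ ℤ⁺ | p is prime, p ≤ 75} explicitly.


Checking each candidate:
Condition: primes ≤ 75
Result = {2, 3, 5, 7, 11, 13, 17, 19, 23, 29, 31, 37, 41, 43, 47, 53, 59, 61, 67, 71, 73}

{2, 3, 5, 7, 11, 13, 17, 19, 23, 29, 31, 37, 41, 43, 47, 53, 59, 61, 67, 71, 73}


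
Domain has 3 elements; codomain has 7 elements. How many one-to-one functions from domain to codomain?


An injection sends each of |A| = 3 inputs to a distinct output in B.
# injections = |B|·(|B|-1)·…·(|B|-|A|+1) = 7! / (7 - 3)!
= 7 × 6 × 5
= 210

Number of injections = 210


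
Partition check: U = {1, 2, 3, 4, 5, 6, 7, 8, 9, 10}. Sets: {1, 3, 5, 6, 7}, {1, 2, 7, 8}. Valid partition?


A partition requires: (1) non-empty parts, (2) pairwise disjoint, (3) union = U
Parts: {1, 3, 5, 6, 7}, {1, 2, 7, 8}
Union of parts: {1, 2, 3, 5, 6, 7, 8}
U = {1, 2, 3, 4, 5, 6, 7, 8, 9, 10}
All non-empty? True
Pairwise disjoint? False
Covers U? False

No, not a valid partition


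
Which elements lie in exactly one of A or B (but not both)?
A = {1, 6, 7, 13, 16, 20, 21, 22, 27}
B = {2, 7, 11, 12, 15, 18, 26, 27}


A △ B = (A \ B) ∪ (B \ A) = elements in exactly one of A or B
A \ B = {1, 6, 13, 16, 20, 21, 22}
B \ A = {2, 11, 12, 15, 18, 26}
A △ B = {1, 2, 6, 11, 12, 13, 15, 16, 18, 20, 21, 22, 26}

A △ B = {1, 2, 6, 11, 12, 13, 15, 16, 18, 20, 21, 22, 26}


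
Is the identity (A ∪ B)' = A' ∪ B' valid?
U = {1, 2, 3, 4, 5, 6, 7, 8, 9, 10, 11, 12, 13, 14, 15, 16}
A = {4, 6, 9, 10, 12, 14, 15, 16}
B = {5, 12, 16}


LHS: A ∪ B = {4, 5, 6, 9, 10, 12, 14, 15, 16}
(A ∪ B)' = U \ (A ∪ B) = {1, 2, 3, 7, 8, 11, 13}
A' = {1, 2, 3, 5, 7, 8, 11, 13}, B' = {1, 2, 3, 4, 6, 7, 8, 9, 10, 11, 13, 14, 15}
Claimed RHS: A' ∪ B' = {1, 2, 3, 4, 5, 6, 7, 8, 9, 10, 11, 13, 14, 15}
Identity is INVALID: LHS = {1, 2, 3, 7, 8, 11, 13} but the RHS claimed here equals {1, 2, 3, 4, 5, 6, 7, 8, 9, 10, 11, 13, 14, 15}. The correct form is (A ∪ B)' = A' ∩ B'.

Identity is invalid: (A ∪ B)' = {1, 2, 3, 7, 8, 11, 13} but A' ∪ B' = {1, 2, 3, 4, 5, 6, 7, 8, 9, 10, 11, 13, 14, 15}. The correct De Morgan law is (A ∪ B)' = A' ∩ B'.


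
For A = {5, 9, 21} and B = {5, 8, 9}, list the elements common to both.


A ∩ B = elements in both A and B
A = {5, 9, 21}
B = {5, 8, 9}
A ∩ B = {5, 9}

A ∩ B = {5, 9}


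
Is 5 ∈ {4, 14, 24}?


A = {4, 14, 24}
Checking if 5 is in A
5 is not in A → False

5 ∉ A


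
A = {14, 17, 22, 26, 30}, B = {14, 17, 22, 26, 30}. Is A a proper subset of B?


A ⊂ B requires: A ⊆ B AND A ≠ B.
A ⊆ B? Yes
A = B? Yes
A = B, so A is not a PROPER subset.

No, A is not a proper subset of B


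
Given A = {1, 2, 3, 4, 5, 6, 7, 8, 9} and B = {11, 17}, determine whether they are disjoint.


Disjoint means A ∩ B = ∅.
A ∩ B = ∅
A ∩ B = ∅, so A and B are disjoint.

Yes, A and B are disjoint


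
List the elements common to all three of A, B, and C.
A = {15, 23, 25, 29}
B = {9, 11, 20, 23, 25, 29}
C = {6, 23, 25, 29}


A ∩ B = {23, 25, 29}
(A ∩ B) ∩ C = {23, 25, 29}

A ∩ B ∩ C = {23, 25, 29}


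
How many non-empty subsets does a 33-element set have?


Total subsets = 2^n = 2^33 = 8589934592
Non-empty subsets exclude the empty set: 2^n - 1
= 8589934592 - 1
= 8589934591

Number of non-empty subsets = 8589934591


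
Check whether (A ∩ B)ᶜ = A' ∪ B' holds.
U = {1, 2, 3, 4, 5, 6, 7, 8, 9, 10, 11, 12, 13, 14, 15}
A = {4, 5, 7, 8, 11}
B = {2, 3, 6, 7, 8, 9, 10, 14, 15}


LHS: A ∩ B = {7, 8}
(A ∩ B)' = U \ (A ∩ B) = {1, 2, 3, 4, 5, 6, 9, 10, 11, 12, 13, 14, 15}
A' = {1, 2, 3, 6, 9, 10, 12, 13, 14, 15}, B' = {1, 4, 5, 11, 12, 13}
Claimed RHS: A' ∪ B' = {1, 2, 3, 4, 5, 6, 9, 10, 11, 12, 13, 14, 15}
Identity is VALID: LHS = RHS = {1, 2, 3, 4, 5, 6, 9, 10, 11, 12, 13, 14, 15} ✓

Identity is valid. (A ∩ B)' = A' ∪ B' = {1, 2, 3, 4, 5, 6, 9, 10, 11, 12, 13, 14, 15}


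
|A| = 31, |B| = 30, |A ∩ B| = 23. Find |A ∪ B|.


|A ∪ B| = |A| + |B| - |A ∩ B|
= 31 + 30 - 23
= 38

|A ∪ B| = 38


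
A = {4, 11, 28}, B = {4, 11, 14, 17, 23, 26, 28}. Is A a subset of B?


A ⊆ B means every element of A is in B.
All elements of A are in B.
So A ⊆ B.

Yes, A ⊆ B


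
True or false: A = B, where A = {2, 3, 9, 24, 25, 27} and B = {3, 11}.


Two sets are equal iff they have exactly the same elements.
A = {2, 3, 9, 24, 25, 27}
B = {3, 11}
Differences: {2, 9, 11, 24, 25, 27}
A ≠ B

No, A ≠ B


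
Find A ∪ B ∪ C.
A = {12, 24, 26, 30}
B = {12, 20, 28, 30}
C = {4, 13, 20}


A ∪ B = {12, 20, 24, 26, 28, 30}
(A ∪ B) ∪ C = {4, 12, 13, 20, 24, 26, 28, 30}

A ∪ B ∪ C = {4, 12, 13, 20, 24, 26, 28, 30}


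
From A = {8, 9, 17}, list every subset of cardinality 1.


|A| = 3, so A has C(3,1) = 3 subsets of size 1.
Enumerate by choosing 1 elements from A at a time:
{8}, {9}, {17}

1-element subsets (3 total): {8}, {9}, {17}


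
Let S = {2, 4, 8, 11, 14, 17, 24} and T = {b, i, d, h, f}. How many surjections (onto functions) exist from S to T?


n = |S| = 7, k = |T| = 5. Surjections via inclusion-exclusion:
S(n,k) = Σ(-1)^i × C(k,i) × (k-i)^n, i=0 to k
i=0: (-1)^0×C(5,0)×5^7 = 78125
i=1: (-1)^1×C(5,1)×4^7 = -81920
i=2: (-1)^2×C(5,2)×3^7 = 21870
i=3: (-1)^3×C(5,3)×2^7 = -1280
i=4: (-1)^4×C(5,4)×1^7 = 5
i=5: (-1)^5×C(5,5)×0^7 = 0
Total = 16800

Number of surjections = 16800


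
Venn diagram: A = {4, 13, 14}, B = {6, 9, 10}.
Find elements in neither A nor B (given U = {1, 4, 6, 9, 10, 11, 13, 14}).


A = {4, 13, 14}
B = {6, 9, 10}
Region: in neither A nor B (given U = {1, 4, 6, 9, 10, 11, 13, 14})
Elements: {1, 11}

Elements in neither A nor B (given U = {1, 4, 6, 9, 10, 11, 13, 14}): {1, 11}


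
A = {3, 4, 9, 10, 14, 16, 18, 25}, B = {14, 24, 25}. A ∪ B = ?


A ∪ B = all elements in A or B (or both)
A = {3, 4, 9, 10, 14, 16, 18, 25}
B = {14, 24, 25}
A ∪ B = {3, 4, 9, 10, 14, 16, 18, 24, 25}

A ∪ B = {3, 4, 9, 10, 14, 16, 18, 24, 25}


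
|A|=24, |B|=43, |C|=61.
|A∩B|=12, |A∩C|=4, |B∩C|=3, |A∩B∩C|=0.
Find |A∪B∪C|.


|A∪B∪C| = |A|+|B|+|C| - |A∩B|-|A∩C|-|B∩C| + |A∩B∩C|
= 24+43+61 - 12-4-3 + 0
= 128 - 19 + 0
= 109

|A ∪ B ∪ C| = 109


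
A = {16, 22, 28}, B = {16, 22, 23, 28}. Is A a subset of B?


A ⊆ B means every element of A is in B.
All elements of A are in B.
So A ⊆ B.

Yes, A ⊆ B


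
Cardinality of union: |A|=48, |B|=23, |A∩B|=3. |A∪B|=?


|A ∪ B| = |A| + |B| - |A ∩ B|
= 48 + 23 - 3
= 68

|A ∪ B| = 68


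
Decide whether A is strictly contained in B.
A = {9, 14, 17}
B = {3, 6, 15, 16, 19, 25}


A ⊂ B requires: A ⊆ B AND A ≠ B.
A ⊆ B? No
A ⊄ B, so A is not a proper subset.

No, A is not a proper subset of B


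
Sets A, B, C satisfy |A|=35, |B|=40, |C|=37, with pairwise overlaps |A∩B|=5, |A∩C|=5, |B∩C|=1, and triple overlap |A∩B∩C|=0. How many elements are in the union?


|A∪B∪C| = |A|+|B|+|C| - |A∩B|-|A∩C|-|B∩C| + |A∩B∩C|
= 35+40+37 - 5-5-1 + 0
= 112 - 11 + 0
= 101

|A ∪ B ∪ C| = 101


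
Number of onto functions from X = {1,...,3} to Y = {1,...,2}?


n = |X| = 3, k = |Y| = 2. Surjections via inclusion-exclusion:
S(n,k) = Σ(-1)^i × C(k,i) × (k-i)^n, i=0 to k
i=0: (-1)^0×C(2,0)×2^3 = 8
i=1: (-1)^1×C(2,1)×1^3 = -2
i=2: (-1)^2×C(2,2)×0^3 = 0
Total = 6

Number of surjections = 6


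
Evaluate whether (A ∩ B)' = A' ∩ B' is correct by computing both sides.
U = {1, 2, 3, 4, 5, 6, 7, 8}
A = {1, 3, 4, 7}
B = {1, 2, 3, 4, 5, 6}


LHS: A ∩ B = {1, 3, 4}
(A ∩ B)' = U \ (A ∩ B) = {2, 5, 6, 7, 8}
A' = {2, 5, 6, 8}, B' = {7, 8}
Claimed RHS: A' ∩ B' = {8}
Identity is INVALID: LHS = {2, 5, 6, 7, 8} but the RHS claimed here equals {8}. The correct form is (A ∩ B)' = A' ∪ B'.

Identity is invalid: (A ∩ B)' = {2, 5, 6, 7, 8} but A' ∩ B' = {8}. The correct De Morgan law is (A ∩ B)' = A' ∪ B'.


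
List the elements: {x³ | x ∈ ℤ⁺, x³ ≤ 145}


Checking each candidate:
Condition: positive perfect cubes ≤ 145
Result = {1, 8, 27, 64, 125}

{1, 8, 27, 64, 125}


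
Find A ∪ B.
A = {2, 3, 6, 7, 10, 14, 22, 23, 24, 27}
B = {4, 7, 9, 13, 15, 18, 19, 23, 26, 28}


A ∪ B = all elements in A or B (or both)
A = {2, 3, 6, 7, 10, 14, 22, 23, 24, 27}
B = {4, 7, 9, 13, 15, 18, 19, 23, 26, 28}
A ∪ B = {2, 3, 4, 6, 7, 9, 10, 13, 14, 15, 18, 19, 22, 23, 24, 26, 27, 28}

A ∪ B = {2, 3, 4, 6, 7, 9, 10, 13, 14, 15, 18, 19, 22, 23, 24, 26, 27, 28}


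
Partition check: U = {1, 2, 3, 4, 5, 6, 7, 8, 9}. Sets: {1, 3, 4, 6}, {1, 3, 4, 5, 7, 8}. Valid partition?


A partition requires: (1) non-empty parts, (2) pairwise disjoint, (3) union = U
Parts: {1, 3, 4, 6}, {1, 3, 4, 5, 7, 8}
Union of parts: {1, 3, 4, 5, 6, 7, 8}
U = {1, 2, 3, 4, 5, 6, 7, 8, 9}
All non-empty? True
Pairwise disjoint? False
Covers U? False

No, not a valid partition


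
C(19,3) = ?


C(n,k) = n! / (k!(n-k)!)
C(19,3) = 19! / (3!16!)
= 969

C(19,3) = 969


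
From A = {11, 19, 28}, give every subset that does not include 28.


A subset of A that omits 28 is a subset of A \ {28}, so there are 2^(n-1) = 2^2 = 4 of them.
Subsets excluding 28: ∅, {11}, {19}, {11, 19}

Subsets excluding 28 (4 total): ∅, {11}, {19}, {11, 19}


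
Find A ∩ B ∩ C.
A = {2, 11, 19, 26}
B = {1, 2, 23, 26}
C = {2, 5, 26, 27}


A ∩ B = {2, 26}
(A ∩ B) ∩ C = {2, 26}

A ∩ B ∩ C = {2, 26}


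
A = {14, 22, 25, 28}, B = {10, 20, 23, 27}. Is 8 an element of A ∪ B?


A = {14, 22, 25, 28}, B = {10, 20, 23, 27}
A ∪ B = all elements in A or B
A ∪ B = {10, 14, 20, 22, 23, 25, 27, 28}
Checking if 8 ∈ A ∪ B
8 is not in A ∪ B → False

8 ∉ A ∪ B


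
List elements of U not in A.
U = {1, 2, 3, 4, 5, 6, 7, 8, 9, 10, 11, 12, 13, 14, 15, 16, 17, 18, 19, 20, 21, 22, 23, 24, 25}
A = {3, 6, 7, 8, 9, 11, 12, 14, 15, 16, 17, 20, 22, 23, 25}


Aᶜ = U \ A = elements in U but not in A
U = {1, 2, 3, 4, 5, 6, 7, 8, 9, 10, 11, 12, 13, 14, 15, 16, 17, 18, 19, 20, 21, 22, 23, 24, 25}
A = {3, 6, 7, 8, 9, 11, 12, 14, 15, 16, 17, 20, 22, 23, 25}
Aᶜ = {1, 2, 4, 5, 10, 13, 18, 19, 21, 24}

Aᶜ = {1, 2, 4, 5, 10, 13, 18, 19, 21, 24}


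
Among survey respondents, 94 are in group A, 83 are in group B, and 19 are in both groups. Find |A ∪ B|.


|A ∪ B| = |A| + |B| - |A ∩ B|
= 94 + 83 - 19
= 158

|A ∪ B| = 158


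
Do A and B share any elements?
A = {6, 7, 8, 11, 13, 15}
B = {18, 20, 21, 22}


Disjoint means A ∩ B = ∅.
A ∩ B = ∅
A ∩ B = ∅, so A and B are disjoint.

No — A and B share no elements (A ∩ B = ∅), so they are disjoint


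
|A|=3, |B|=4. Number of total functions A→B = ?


Each of |A| = 3 inputs maps to any of |B| = 4 outputs.
# functions = |B|^|A| = 4^3
= 64

Number of functions = 64


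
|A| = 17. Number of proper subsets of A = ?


Total subsets = 2^n = 2^17 = 131072
Proper subsets exclude the set itself: 2^n - 1
= 131072 - 1
= 131071

Number of proper subsets = 131071


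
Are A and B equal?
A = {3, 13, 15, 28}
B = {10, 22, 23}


Two sets are equal iff they have exactly the same elements.
A = {3, 13, 15, 28}
B = {10, 22, 23}
Differences: {3, 10, 13, 15, 22, 23, 28}
A ≠ B

No, A ≠ B


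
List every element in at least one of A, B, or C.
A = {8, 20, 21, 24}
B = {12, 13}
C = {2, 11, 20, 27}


A ∪ B = {8, 12, 13, 20, 21, 24}
(A ∪ B) ∪ C = {2, 8, 11, 12, 13, 20, 21, 24, 27}

A ∪ B ∪ C = {2, 8, 11, 12, 13, 20, 21, 24, 27}


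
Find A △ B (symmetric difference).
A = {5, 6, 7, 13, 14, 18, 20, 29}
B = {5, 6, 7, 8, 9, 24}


A △ B = (A \ B) ∪ (B \ A) = elements in exactly one of A or B
A \ B = {13, 14, 18, 20, 29}
B \ A = {8, 9, 24}
A △ B = {8, 9, 13, 14, 18, 20, 24, 29}

A △ B = {8, 9, 13, 14, 18, 20, 24, 29}


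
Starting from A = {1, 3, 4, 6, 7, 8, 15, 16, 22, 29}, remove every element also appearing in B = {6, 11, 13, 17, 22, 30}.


A \ B = elements in A but not in B
A = {1, 3, 4, 6, 7, 8, 15, 16, 22, 29}
B = {6, 11, 13, 17, 22, 30}
Remove from A any elements in B
A \ B = {1, 3, 4, 7, 8, 15, 16, 29}

A \ B = {1, 3, 4, 7, 8, 15, 16, 29}


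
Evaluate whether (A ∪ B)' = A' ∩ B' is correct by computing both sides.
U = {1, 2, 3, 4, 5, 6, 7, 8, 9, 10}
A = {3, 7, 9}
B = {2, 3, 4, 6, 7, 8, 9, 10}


LHS: A ∪ B = {2, 3, 4, 6, 7, 8, 9, 10}
(A ∪ B)' = U \ (A ∪ B) = {1, 5}
A' = {1, 2, 4, 5, 6, 8, 10}, B' = {1, 5}
Claimed RHS: A' ∩ B' = {1, 5}
Identity is VALID: LHS = RHS = {1, 5} ✓

Identity is valid. (A ∪ B)' = A' ∩ B' = {1, 5}


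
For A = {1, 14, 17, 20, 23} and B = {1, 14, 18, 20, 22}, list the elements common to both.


A ∩ B = elements in both A and B
A = {1, 14, 17, 20, 23}
B = {1, 14, 18, 20, 22}
A ∩ B = {1, 14, 20}

A ∩ B = {1, 14, 20}


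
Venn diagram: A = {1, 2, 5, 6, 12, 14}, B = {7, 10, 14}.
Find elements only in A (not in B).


A = {1, 2, 5, 6, 12, 14}
B = {7, 10, 14}
Region: only in A (not in B)
Elements: {1, 2, 5, 6, 12}

Elements only in A (not in B): {1, 2, 5, 6, 12}


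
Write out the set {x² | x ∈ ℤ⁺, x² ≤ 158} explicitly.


Checking each candidate:
Condition: positive perfect squares ≤ 158
Result = {1, 4, 9, 16, 25, 36, 49, 64, 81, 100, 121, 144}

{1, 4, 9, 16, 25, 36, 49, 64, 81, 100, 121, 144}


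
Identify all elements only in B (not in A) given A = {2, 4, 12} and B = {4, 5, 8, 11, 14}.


A = {2, 4, 12}
B = {4, 5, 8, 11, 14}
Region: only in B (not in A)
Elements: {5, 8, 11, 14}

Elements only in B (not in A): {5, 8, 11, 14}


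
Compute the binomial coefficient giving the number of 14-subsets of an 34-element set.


C(n,k) = n! / (k!(n-k)!)
C(34,14) = 34! / (14!20!)
= 1391975640

C(34,14) = 1391975640


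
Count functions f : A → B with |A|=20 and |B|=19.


Each of |A| = 20 inputs maps to any of |B| = 19 outputs.
# functions = |B|^|A| = 19^20
= 37589973457545958193355601

Number of functions = 37589973457545958193355601


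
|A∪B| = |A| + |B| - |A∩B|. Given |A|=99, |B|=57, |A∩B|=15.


|A ∪ B| = |A| + |B| - |A ∩ B|
= 99 + 57 - 15
= 141

|A ∪ B| = 141


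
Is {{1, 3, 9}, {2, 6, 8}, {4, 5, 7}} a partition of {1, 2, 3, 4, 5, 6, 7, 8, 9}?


A partition requires: (1) non-empty parts, (2) pairwise disjoint, (3) union = U
Parts: {1, 3, 9}, {2, 6, 8}, {4, 5, 7}
Union of parts: {1, 2, 3, 4, 5, 6, 7, 8, 9}
U = {1, 2, 3, 4, 5, 6, 7, 8, 9}
All non-empty? True
Pairwise disjoint? True
Covers U? True

Yes, valid partition


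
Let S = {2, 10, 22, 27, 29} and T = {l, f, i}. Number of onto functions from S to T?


n = |S| = 5, k = |T| = 3. Surjections via inclusion-exclusion:
S(n,k) = Σ(-1)^i × C(k,i) × (k-i)^n, i=0 to k
i=0: (-1)^0×C(3,0)×3^5 = 243
i=1: (-1)^1×C(3,1)×2^5 = -96
i=2: (-1)^2×C(3,2)×1^5 = 3
i=3: (-1)^3×C(3,3)×0^5 = 0
Total = 150

Number of surjections = 150


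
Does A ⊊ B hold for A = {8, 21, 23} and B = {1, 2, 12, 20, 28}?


A ⊂ B requires: A ⊆ B AND A ≠ B.
A ⊆ B? No
A ⊄ B, so A is not a proper subset.

No, A is not a proper subset of B


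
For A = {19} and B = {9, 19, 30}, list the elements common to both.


A ∩ B = elements in both A and B
A = {19}
B = {9, 19, 30}
A ∩ B = {19}

A ∩ B = {19}


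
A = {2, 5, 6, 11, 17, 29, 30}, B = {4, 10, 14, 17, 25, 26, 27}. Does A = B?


Two sets are equal iff they have exactly the same elements.
A = {2, 5, 6, 11, 17, 29, 30}
B = {4, 10, 14, 17, 25, 26, 27}
Differences: {2, 4, 5, 6, 10, 11, 14, 25, 26, 27, 29, 30}
A ≠ B

No, A ≠ B


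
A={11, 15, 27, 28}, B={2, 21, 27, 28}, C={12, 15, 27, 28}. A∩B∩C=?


A ∩ B = {27, 28}
(A ∩ B) ∩ C = {27, 28}

A ∩ B ∩ C = {27, 28}


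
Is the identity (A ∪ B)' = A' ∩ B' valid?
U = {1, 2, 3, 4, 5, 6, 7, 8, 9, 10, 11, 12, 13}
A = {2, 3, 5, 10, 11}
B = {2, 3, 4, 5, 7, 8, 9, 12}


LHS: A ∪ B = {2, 3, 4, 5, 7, 8, 9, 10, 11, 12}
(A ∪ B)' = U \ (A ∪ B) = {1, 6, 13}
A' = {1, 4, 6, 7, 8, 9, 12, 13}, B' = {1, 6, 10, 11, 13}
Claimed RHS: A' ∩ B' = {1, 6, 13}
Identity is VALID: LHS = RHS = {1, 6, 13} ✓

Identity is valid. (A ∪ B)' = A' ∩ B' = {1, 6, 13}


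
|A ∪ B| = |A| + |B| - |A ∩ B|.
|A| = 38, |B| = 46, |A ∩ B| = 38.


|A ∪ B| = |A| + |B| - |A ∩ B|
= 38 + 46 - 38
= 46

|A ∪ B| = 46


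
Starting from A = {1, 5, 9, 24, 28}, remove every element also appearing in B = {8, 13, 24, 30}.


A \ B = elements in A but not in B
A = {1, 5, 9, 24, 28}
B = {8, 13, 24, 30}
Remove from A any elements in B
A \ B = {1, 5, 9, 28}

A \ B = {1, 5, 9, 28}


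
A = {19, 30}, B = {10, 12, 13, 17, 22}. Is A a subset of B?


A ⊆ B means every element of A is in B.
Elements in A not in B: {19, 30}
So A ⊄ B.

No, A ⊄ B


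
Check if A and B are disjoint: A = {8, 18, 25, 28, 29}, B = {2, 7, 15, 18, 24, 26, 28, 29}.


Disjoint means A ∩ B = ∅.
A ∩ B = {18, 28, 29}
A ∩ B ≠ ∅, so A and B are NOT disjoint.

No, A and B are not disjoint (A ∩ B = {18, 28, 29})
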